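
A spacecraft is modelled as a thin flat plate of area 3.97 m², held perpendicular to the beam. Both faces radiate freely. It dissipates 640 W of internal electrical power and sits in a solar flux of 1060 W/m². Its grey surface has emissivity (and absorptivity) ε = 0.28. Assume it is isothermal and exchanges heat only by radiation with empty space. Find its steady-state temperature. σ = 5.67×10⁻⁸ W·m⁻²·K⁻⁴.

T ≈ 347 K

At steady state, absorbed solar power + internal power = radiated power.
Absorbed: α·S·A_cross = 0.28·1060·3.970 = 1178 W (cross-section A).
Total input = 1178 + 640 = 1818 W.
Radiated: εσ·A_surf·T⁴ with A_surf = 2A = 7.940 m².
T⁴ = 1818/(0.28·5.67×10⁻⁸·7.940) = 1.442×10¹⁰ K⁴.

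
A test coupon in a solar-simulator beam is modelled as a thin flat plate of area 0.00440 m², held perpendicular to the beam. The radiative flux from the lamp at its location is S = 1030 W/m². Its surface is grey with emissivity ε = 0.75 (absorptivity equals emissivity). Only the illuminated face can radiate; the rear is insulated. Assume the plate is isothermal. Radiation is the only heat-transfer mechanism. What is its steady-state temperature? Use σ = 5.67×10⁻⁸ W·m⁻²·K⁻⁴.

T ≈ 367 K

At equilibrium, absorbed power = emitted power.
Absorbing cross-section = A = 0.004400 m²; emitting surface = A = 0.004400 m² (ratio 1).
εS·A_cross = εσ·A_surf·T⁴  ⇒  T⁴ = S/(1σ)   (ε cancels).
T⁴ = 1030/(1·5.67×10⁻⁸) = 1.817×10¹⁰ K⁴.
T = (1.817×10¹⁰)^(1/4).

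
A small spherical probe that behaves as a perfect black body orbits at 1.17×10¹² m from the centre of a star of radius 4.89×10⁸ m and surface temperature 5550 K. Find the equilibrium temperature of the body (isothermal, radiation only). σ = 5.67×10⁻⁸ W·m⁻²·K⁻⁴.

The star's surface emits σT_*⁴; at distance d the flux is S = σT_*⁴(R_*/d)².
S = 5.67×10⁻⁸·(5550)⁴·(4.89×10⁸/1.17×10¹²)² = 9.397 W/m².
For an isothermal sphere T⁴ = (1−a)S/(4σ) = 4.143×10⁷ K⁴.

T ≈ 80.2 K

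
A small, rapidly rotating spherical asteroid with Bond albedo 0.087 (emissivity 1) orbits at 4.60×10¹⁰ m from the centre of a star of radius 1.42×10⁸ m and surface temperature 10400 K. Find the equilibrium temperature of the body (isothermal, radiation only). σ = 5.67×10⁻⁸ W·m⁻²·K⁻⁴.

The star's surface emits σT_*⁴; at distance d the flux is S = σT_*⁴(R_*/d)².
S = 5.67×10⁻⁸·(10400)⁴·(1.42×10⁸/4.60×10¹⁰)² = 6321 W/m².
For an isothermal sphere T⁴ = (1−a)S/(4σ) = 2.545×10¹⁰ K⁴.

T ≈ 399 K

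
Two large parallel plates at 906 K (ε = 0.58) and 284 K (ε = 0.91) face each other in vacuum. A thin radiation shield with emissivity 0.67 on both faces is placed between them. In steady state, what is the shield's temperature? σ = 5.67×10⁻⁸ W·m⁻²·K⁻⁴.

In steady state the net flux on the hot side equals that on the cold side.
σ(T₁⁴−T_s⁴)/D₁ = σ(T_s⁴−T₂⁴)/D₂, with D₁ = 1/ε₁+1/ε_s−1 = 2.217, D₂ = 1/ε_s+1/ε₂−1 = 1.591.
Solve for T_s⁴: T_s⁴ = (D₂·T₁⁴ + D₁·T₂⁴)/(D₁+D₂) = 2.854×10¹¹ K⁴.

T_s ≈ 731 K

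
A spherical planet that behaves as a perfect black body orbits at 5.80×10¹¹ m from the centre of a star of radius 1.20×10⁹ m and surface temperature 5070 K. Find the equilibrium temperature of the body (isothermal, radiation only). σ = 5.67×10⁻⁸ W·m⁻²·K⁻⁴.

The star's surface emits σT_*⁴; at distance d the flux is S = σT_*⁴(R_*/d)².
S = 5.67×10⁻⁸·(5070)⁴·(1.20×10⁹/5.80×10¹¹)² = 160.4 W/m².
For an isothermal sphere T⁴ = (1−a)S/(4σ) = 7.071×10⁸ K⁴.

T ≈ 163 K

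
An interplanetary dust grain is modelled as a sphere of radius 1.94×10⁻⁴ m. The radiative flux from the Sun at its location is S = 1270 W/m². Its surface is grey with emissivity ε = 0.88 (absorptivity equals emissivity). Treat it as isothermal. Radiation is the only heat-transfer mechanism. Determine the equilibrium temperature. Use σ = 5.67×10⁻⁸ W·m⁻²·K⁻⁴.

T ≈ 274 K

At equilibrium, absorbed power = emitted power.
Absorbing cross-section = πr² = 1.182×10⁻⁷ m²; emitting surface = 4πr² = 4.729×10⁻⁷ m² (ratio 4).
εS·A_cross = εσ·A_surf·T⁴  ⇒  T⁴ = S/(4σ)   (ε cancels).
T⁴ = 1270/(4·5.67×10⁻⁸) = 5.600×10⁹ K⁴.
T = (5.600×10⁹)^(1/4).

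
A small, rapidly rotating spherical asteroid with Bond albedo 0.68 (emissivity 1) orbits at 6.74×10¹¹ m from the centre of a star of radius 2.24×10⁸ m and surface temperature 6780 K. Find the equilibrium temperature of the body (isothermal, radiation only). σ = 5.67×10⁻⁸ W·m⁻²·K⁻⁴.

The star's surface emits σT_*⁴; at distance d the flux is S = σT_*⁴(R_*/d)².
S = 5.67×10⁻⁸·(6780)⁴·(2.24×10⁸/6.74×10¹¹)² = 13.23 W/m².
For an isothermal sphere T⁴ = (1−a)S/(4σ) = 1.867×10⁷ K⁴.

T ≈ 65.7 K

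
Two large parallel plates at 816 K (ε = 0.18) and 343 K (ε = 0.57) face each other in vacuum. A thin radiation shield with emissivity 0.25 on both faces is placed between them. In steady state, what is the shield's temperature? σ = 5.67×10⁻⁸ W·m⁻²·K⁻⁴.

T_s ≈ 640 K

In steady state the net flux on the hot side equals that on the cold side.
σ(T₁⁴−T_s⁴)/D₁ = σ(T_s⁴−T₂⁴)/D₂, with D₁ = 1/ε₁+1/ε_s−1 = 8.556, D₂ = 1/ε_s+1/ε₂−1 = 4.754.
Solve for T_s⁴: T_s⁴ = (D₂·T₁⁴ + D₁·T₂⁴)/(D₁+D₂) = 1.673×10¹¹ K⁴.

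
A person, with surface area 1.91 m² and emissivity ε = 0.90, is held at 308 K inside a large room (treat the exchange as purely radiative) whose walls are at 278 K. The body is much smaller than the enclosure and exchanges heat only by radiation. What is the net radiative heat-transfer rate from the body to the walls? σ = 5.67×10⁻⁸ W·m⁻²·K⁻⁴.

P_net ≈ 295 W

For a small grey body in a large enclosure: P_net = εσA(T_body⁴ − T_wall⁴).
A = 1.91 m²; T_body⁴ − T_wall⁴ = 8.999×10⁹ − 5.973×10⁹ = 3.026×10⁹ K⁴.
|P_net| = 0.90·5.67×10⁻⁸·1.910·3.026×10⁹.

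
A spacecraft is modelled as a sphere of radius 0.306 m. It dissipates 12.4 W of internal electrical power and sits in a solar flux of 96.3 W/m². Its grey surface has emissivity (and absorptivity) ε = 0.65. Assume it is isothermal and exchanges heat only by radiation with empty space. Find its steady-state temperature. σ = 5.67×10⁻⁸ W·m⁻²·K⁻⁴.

T ≈ 163 K

At steady state, absorbed solar power + internal power = radiated power.
Absorbed: α·S·A_cross = 0.65·96.3·0.2942 = 18.41 W (cross-section πr²).
Total input = 18.41 + 12.4 = 30.81 W.
Radiated: εσ·A_surf·T⁴ with A_surf = 4πr² = 1.177 m².
T⁴ = 30.81/(0.65·5.67×10⁻⁸·1.177) = 7.105×10⁸ K⁴.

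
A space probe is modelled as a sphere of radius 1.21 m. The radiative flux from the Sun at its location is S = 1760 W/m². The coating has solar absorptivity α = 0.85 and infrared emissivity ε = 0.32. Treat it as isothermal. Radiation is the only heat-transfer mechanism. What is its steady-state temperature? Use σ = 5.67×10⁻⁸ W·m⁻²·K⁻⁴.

T ≈ 379 K

At equilibrium, absorbed power = emitted power.
Absorbing cross-section = πr² = 4.600 m²; emitting surface = 4πr² = 18.40 m² (ratio 4).
αS·A_cross = εσ·A_surf·T⁴  ⇒  T⁴ = αS/(ε·4σ).
T⁴ = 0.850·1760/(0.32·4·5.67×10⁻⁸) = 2.061×10¹⁰ K⁴.
T = (2.061×10¹⁰)^(1/4).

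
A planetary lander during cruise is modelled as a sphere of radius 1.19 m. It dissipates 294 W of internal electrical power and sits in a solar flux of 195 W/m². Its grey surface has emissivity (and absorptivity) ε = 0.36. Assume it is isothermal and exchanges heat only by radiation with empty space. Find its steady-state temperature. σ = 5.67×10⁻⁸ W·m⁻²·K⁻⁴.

At steady state, absorbed solar power + internal power = radiated power.
Absorbed: α·S·A_cross = 0.36·195·4.449 = 312.3 W (cross-section πr²).
Total input = 312.3 + 294 = 606.3 W.
Radiated: εσ·A_surf·T⁴ with A_surf = 4πr² = 17.80 m².
T⁴ = 606.3/(0.36·5.67×10⁻⁸·17.80) = 1.669×10⁹ K⁴.

T ≈ 202 K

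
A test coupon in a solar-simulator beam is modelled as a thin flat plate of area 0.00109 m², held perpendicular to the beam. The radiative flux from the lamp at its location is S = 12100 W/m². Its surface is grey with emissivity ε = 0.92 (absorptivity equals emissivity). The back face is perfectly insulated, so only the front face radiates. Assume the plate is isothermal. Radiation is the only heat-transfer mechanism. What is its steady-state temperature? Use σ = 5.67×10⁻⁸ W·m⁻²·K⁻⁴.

T ≈ 680 K

At equilibrium, absorbed power = emitted power.
Absorbing cross-section = A = 0.001090 m²; emitting surface = A = 0.001090 m² (ratio 1).
εS·A_cross = εσ·A_surf·T⁴  ⇒  T⁴ = S/(1σ)   (ε cancels).
T⁴ = 12100/(1·5.67×10⁻⁸) = 2.134×10¹¹ K⁴.
T = (2.134×10¹¹)^(1/4).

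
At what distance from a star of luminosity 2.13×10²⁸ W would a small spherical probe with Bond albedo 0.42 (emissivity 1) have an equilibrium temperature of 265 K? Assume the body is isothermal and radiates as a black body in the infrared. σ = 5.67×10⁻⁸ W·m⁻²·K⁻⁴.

d ≈ 9.38×10¹¹ m

For an isothermal black-emitting sphere, (1−a)S·πr² = σ·4πr²·T⁴ ⇒ S = 4σT⁴/(1−a).
S = 4·5.67×10⁻⁸·(265)⁴/0.580 = 1928 W/m².
Flux falls as S = L/(4πd²), so d = √(L/(4πS)) = √(2.13×10²⁸/(4π·1928)).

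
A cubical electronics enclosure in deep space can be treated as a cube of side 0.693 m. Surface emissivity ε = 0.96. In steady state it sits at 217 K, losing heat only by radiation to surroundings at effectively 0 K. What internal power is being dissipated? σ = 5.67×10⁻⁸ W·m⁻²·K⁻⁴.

Steady state: P = εσA T⁴.
A = 6L² = 2.881 m²; T⁴ = (217)⁴ = 2.217×10⁹ K⁴.
P = 0.96 × 5.67×10⁻⁸ × 2.881 × 2.217×10⁹.

P ≈ 348 W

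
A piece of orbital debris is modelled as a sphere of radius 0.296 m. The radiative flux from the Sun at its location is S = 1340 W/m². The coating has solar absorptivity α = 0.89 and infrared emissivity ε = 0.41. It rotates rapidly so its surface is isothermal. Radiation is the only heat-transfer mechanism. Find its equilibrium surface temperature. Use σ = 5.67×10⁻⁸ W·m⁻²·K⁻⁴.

T ≈ 337 K

At equilibrium, absorbed power = emitted power.
Absorbing cross-section = πr² = 0.2753 m²; emitting surface = 4πr² = 1.101 m² (ratio 4).
αS·A_cross = εσ·A_surf·T⁴  ⇒  T⁴ = αS/(ε·4σ).
T⁴ = 0.890·1340/(0.41·4·5.67×10⁻⁸) = 1.283×10¹⁰ K⁴.
T = (1.283×10¹⁰)^(1/4).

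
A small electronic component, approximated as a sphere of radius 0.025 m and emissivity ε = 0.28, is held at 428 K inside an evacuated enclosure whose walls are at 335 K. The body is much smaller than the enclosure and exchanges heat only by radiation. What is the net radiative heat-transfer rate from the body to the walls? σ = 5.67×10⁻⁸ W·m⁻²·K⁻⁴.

For a small grey body in a large enclosure: P_net = εσA(T_body⁴ − T_wall⁴).
A = 4πr² = 0.007854 m²; T_body⁴ − T_wall⁴ = 3.356×10¹⁰ − 1.259×10¹⁰ = 2.096×10¹⁰ K⁴.
|P_net| = 0.28·5.67×10⁻⁸·0.007854·2.096×10¹⁰.

P_net ≈ 2.61 W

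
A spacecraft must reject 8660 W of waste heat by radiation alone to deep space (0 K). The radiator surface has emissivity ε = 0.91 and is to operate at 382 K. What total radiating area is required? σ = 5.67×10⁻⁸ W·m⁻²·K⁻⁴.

P = εσA T⁴ ⇒ A = P/(εσT⁴).
T⁴ = 2.129×10¹⁰ K⁴.
A = 8660/(0.91 × 5.67×10⁻⁸ × 2.129×10¹⁰).

A ≈ 7.88 m²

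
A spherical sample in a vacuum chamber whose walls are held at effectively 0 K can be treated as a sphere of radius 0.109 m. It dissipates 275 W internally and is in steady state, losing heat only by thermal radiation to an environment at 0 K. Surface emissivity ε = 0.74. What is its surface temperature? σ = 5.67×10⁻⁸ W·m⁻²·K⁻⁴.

Steady state: internal power = radiated power, P = εσA T⁴.
Radiating area A = 4πr² = 0.1493 m².
T⁴ = P/(εσA) = 275/(0.74·5.67×10⁻⁸·0.1493) = 4.390×10¹⁰ K⁴.
T = (4.390×10¹⁰)^(1/4).

T ≈ 458 K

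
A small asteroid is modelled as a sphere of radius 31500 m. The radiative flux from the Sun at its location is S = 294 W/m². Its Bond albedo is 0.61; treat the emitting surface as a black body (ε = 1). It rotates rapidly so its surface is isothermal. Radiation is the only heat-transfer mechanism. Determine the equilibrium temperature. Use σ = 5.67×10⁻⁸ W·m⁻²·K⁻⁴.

At equilibrium, absorbed power = emitted power.
Absorbing cross-section = πr² = 3.117×10⁹ m²; emitting surface = 4πr² = 1.247×10¹⁰ m² (ratio 4).
(1−a)S·A_cross = εσ·A_surf·T⁴  ⇒  T⁴ = (1−a)S/(4σ).
T⁴ = 0.390·294/(4·5.67×10⁻⁸) = 5.056×10⁸ K⁴.
T = (5.056×10⁸)^(1/4).

T ≈ 150 K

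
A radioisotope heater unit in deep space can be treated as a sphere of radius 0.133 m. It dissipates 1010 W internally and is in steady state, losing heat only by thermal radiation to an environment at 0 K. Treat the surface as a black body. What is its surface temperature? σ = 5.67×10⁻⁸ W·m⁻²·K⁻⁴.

T ≈ 532 K

Steady state: internal power = radiated power, P = εσA T⁴.
Radiating area A = 4πr² = 0.2223 m².
T⁴ = P/(εσA) = 1010/(1.0·5.67×10⁻⁸·0.2223) = 8.014×10¹⁰ K⁴.
T = (8.014×10¹⁰)^(1/4).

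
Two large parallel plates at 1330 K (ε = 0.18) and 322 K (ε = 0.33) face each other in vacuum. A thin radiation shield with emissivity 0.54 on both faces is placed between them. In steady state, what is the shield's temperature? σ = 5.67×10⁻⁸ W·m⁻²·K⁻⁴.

T_s ≈ 1040 K

In steady state the net flux on the hot side equals that on the cold side.
σ(T₁⁴−T_s⁴)/D₁ = σ(T_s⁴−T₂⁴)/D₂, with D₁ = 1/ε₁+1/ε_s−1 = 6.407, D₂ = 1/ε_s+1/ε₂−1 = 3.882.
Solve for T_s⁴: T_s⁴ = (D₂·T₁⁴ + D₁·T₂⁴)/(D₁+D₂) = 1.187×10¹² K⁴.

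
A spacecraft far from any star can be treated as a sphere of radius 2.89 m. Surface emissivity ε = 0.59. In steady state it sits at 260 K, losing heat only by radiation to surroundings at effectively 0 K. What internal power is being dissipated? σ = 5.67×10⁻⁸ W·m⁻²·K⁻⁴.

Steady state: P = εσA T⁴.
A = 4πr² = 105.0 m²; T⁴ = (260)⁴ = 4.570×10⁹ K⁴.
P = 0.59 × 5.67×10⁻⁸ × 105.0 × 4.570×10⁹.

P ≈ 16000 W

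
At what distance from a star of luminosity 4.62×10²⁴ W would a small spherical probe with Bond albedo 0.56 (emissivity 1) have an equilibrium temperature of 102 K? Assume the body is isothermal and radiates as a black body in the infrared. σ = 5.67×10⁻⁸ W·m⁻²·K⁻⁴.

d ≈ 8.12×10¹⁰ m

For an isothermal black-emitting sphere, (1−a)S·πr² = σ·4πr²·T⁴ ⇒ S = 4σT⁴/(1−a).
S = 4·5.67×10⁻⁸·(102)⁴/0.440 = 55.79 W/m².
Flux falls as S = L/(4πd²), so d = √(L/(4πS)) = √(4.62×10²⁴/(4π·55.79)).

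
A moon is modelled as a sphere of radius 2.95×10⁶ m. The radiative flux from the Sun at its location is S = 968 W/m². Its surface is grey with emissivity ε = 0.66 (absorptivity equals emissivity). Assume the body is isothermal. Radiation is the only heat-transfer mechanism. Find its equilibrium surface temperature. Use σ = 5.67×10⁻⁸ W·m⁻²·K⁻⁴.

At equilibrium, absorbed power = emitted power.
Absorbing cross-section = πr² = 2.734×10¹³ m²; emitting surface = 4πr² = 1.094×10¹⁴ m² (ratio 4).
εS·A_cross = εσ·A_surf·T⁴  ⇒  T⁴ = S/(4σ)   (ε cancels).
T⁴ = 968/(4·5.67×10⁻⁸) = 4.268×10⁹ K⁴.
T = (4.268×10⁹)^(1/4).

T ≈ 256 K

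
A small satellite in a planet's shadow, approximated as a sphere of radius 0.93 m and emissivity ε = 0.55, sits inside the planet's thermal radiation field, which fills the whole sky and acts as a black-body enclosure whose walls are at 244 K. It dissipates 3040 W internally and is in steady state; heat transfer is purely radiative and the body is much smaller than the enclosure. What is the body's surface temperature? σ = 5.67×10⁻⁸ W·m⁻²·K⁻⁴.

T ≈ 334 K

For a small grey body in a large enclosure, net radiated power = εσA(T⁴ − T_w⁴).
Steady state: P = εσA(T⁴ − T_w⁴) with A = 4πr² = 10.87 m².
T⁴ = P/(εσA) + T_w⁴ = 3040/(0.55·5.67×10⁻⁸·10.87) + (244)⁴
    = 8.969×10⁹ + 3.545×10⁹ = 1.251×10¹⁰ K⁴.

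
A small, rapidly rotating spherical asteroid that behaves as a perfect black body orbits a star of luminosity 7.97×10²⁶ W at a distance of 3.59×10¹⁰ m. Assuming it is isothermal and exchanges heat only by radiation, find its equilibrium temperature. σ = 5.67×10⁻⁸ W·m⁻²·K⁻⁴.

First find the stellar flux at distance d: S = L/(4πd²) = 7.97×10²⁶/(4π·(3.59×10¹⁰)²) = 49210 W/m².
For an isothermal sphere, absorbed (1−a)S·πr² = emitted σ·4πr²·T⁴, so T⁴ = (1−a)S/(4σ).
T⁴ = 1.00·49210/(4·5.67×10⁻⁸) = 2.170×10¹¹ K⁴.

T ≈ 683 K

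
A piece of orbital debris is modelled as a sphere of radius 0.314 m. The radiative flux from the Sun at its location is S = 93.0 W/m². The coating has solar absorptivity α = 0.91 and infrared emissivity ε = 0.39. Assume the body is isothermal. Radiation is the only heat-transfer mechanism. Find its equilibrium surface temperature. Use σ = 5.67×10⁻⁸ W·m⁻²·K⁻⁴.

T ≈ 176 K

At equilibrium, absorbed power = emitted power.
Absorbing cross-section = πr² = 0.3097 m²; emitting surface = 4πr² = 1.239 m² (ratio 4).
αS·A_cross = εσ·A_surf·T⁴  ⇒  T⁴ = αS/(ε·4σ).
T⁴ = 0.910·93.0/(0.39·4·5.67×10⁻⁸) = 9.568×10⁸ K⁴.
T = (9.568×10⁸)^(1/4).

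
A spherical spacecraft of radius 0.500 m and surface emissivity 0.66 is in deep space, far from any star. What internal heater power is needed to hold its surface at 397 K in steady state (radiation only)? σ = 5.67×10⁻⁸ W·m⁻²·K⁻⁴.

P ≈ 2920 W

P = εσ·4πr²·T⁴.
4πr² = 3.142 m²; T⁴ = 2.484×10¹⁰ K⁴.
P = 0.66·5.67×10⁻⁸·3.142·2.484×10¹⁰.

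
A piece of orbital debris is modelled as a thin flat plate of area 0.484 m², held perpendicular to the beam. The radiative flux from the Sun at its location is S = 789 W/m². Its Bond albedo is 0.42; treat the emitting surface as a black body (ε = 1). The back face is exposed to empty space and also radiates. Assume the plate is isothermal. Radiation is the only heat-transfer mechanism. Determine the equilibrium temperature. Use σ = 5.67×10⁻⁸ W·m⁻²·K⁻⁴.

T ≈ 252 K

At equilibrium, absorbed power = emitted power.
Absorbing cross-section = A = 0.4840 m²; emitting surface = 2A = 0.9680 m² (ratio 2).
(1−a)S·A_cross = εσ·A_surf·T⁴  ⇒  T⁴ = (1−a)S/(2σ).
T⁴ = 0.580·789/(2·5.67×10⁻⁸) = 4.035×10⁹ K⁴.
T = (4.035×10⁹)^(1/4).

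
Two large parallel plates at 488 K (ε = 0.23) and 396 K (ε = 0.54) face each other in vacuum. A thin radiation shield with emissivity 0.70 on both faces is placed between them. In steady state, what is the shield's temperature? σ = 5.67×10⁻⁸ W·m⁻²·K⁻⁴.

In steady state the net flux on the hot side equals that on the cold side.
σ(T₁⁴−T_s⁴)/D₁ = σ(T_s⁴−T₂⁴)/D₂, with D₁ = 1/ε₁+1/ε_s−1 = 4.776, D₂ = 1/ε_s+1/ε₂−1 = 2.280.
Solve for T_s⁴: T_s⁴ = (D₂·T₁⁴ + D₁·T₂⁴)/(D₁+D₂) = 3.497×10¹⁰ K⁴.

T_s ≈ 432 K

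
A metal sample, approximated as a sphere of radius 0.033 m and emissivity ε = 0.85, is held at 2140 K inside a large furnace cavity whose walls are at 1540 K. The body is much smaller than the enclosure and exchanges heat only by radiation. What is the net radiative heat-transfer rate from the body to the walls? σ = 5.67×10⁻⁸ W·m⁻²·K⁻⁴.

P_net ≈ 10100 W

For a small grey body in a large enclosure: P_net = εσA(T_body⁴ − T_wall⁴).
A = 4πr² = 0.01368 m²; T_body⁴ − T_wall⁴ = 2.097×10¹³ − 5.624×10¹² = 1.535×10¹³ K⁴.
|P_net| = 0.85·5.67×10⁻⁸·0.01368·1.535×10¹³.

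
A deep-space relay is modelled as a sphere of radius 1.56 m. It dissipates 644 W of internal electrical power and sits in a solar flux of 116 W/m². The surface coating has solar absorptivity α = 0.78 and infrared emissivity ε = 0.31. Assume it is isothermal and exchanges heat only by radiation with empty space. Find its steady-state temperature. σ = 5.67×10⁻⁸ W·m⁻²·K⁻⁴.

At steady state, absorbed solar power + internal power = radiated power.
Absorbed: α·S·A_cross = 0.78·116·7.645 = 691.8 W (cross-section πr²).
Total input = 691.8 + 644 = 1336 W.
Radiated: εσ·A_surf·T⁴ with A_surf = 4πr² = 30.58 m².
T⁴ = 1336/(0.31·5.67×10⁻⁸·30.58) = 2.485×10⁹ K⁴.

T ≈ 223 K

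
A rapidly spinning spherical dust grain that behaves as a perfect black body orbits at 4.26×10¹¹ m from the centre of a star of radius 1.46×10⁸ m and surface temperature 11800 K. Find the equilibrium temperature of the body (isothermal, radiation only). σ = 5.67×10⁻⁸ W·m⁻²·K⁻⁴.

The star's surface emits σT_*⁴; at distance d the flux is S = σT_*⁴(R_*/d)².
S = 5.67×10⁻⁸·(11800)⁴·(1.46×10⁸/4.26×10¹¹)² = 129.1 W/m².
For an isothermal sphere T⁴ = (1−a)S/(4σ) = 5.693×10⁸ K⁴.

T ≈ 154 K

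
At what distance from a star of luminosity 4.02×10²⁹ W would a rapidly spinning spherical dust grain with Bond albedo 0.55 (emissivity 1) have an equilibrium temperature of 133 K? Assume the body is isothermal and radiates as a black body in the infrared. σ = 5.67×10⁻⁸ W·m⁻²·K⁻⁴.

d ≈ 1.42×10¹³ m

For an isothermal black-emitting sphere, (1−a)S·πr² = σ·4πr²·T⁴ ⇒ S = 4σT⁴/(1−a).
S = 4·5.67×10⁻⁸·(133)⁴/0.450 = 157.7 W/m².
Flux falls as S = L/(4πd²), so d = √(L/(4πS)) = √(4.02×10²⁹/(4π·157.7)).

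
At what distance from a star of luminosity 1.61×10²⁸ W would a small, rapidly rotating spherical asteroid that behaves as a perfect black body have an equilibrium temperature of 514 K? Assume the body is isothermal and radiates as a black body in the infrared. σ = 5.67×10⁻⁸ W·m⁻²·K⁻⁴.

d ≈ 2.84×10¹¹ m

For an isothermal black-emitting sphere, (1−a)S·πr² = σ·4πr²·T⁴ ⇒ S = 4σT⁴/(1−a).
S = 4·5.67×10⁻⁸·(514)⁴/1.00 = 15830 W/m².
Flux falls as S = L/(4πd²), so d = √(L/(4πS)) = √(1.61×10²⁸/(4π·15830)).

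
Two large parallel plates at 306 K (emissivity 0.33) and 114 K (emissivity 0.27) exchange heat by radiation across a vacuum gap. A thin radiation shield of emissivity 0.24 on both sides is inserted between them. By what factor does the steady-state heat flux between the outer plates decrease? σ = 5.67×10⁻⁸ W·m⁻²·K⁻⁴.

factor ≈ 2.28

Without shield: q₀ = σΔ(T⁴)/(1/ε₁+1/ε₂−1) with denominator 5.734.
With shield the two gaps are in series; the resistances add: (1/ε₁+1/ε_s−1)+(1/ε_s+1/ε₂−1) = 6.197+6.870 = 13.07.
Heat-flux ratio q₀/q = 13.07/5.734.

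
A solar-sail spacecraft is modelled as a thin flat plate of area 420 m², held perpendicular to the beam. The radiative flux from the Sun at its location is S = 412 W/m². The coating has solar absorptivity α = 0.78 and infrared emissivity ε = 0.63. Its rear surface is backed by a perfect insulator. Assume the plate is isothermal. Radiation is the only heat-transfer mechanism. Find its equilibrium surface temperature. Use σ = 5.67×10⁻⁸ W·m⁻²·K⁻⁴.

T ≈ 308 K

At equilibrium, absorbed power = emitted power.
Absorbing cross-section = A = 420.0 m²; emitting surface = A = 420.0 m² (ratio 1).
αS·A_cross = εσ·A_surf·T⁴  ⇒  T⁴ = αS/(ε·1σ).
T⁴ = 0.780·412/(0.63·1·5.67×10⁻⁸) = 8.996×10⁹ K⁴.
T = (8.996×10⁹)^(1/4).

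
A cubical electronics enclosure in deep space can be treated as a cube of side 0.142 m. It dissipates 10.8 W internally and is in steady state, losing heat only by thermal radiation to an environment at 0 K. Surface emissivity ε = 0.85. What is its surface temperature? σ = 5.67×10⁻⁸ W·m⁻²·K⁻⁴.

Steady state: internal power = radiated power, P = εσA T⁴.
Radiating area A = 6L² = 0.1210 m².
T⁴ = P/(εσA) = 10.8/(0.85·5.67×10⁻⁸·0.1210) = 1.852×10⁹ K⁴.
T = (1.852×10⁹)^(1/4).

T ≈ 207 K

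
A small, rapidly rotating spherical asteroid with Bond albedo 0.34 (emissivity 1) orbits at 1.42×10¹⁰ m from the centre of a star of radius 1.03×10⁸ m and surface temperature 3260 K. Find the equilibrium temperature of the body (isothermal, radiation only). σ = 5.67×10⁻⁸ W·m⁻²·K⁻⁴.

The star's surface emits σT_*⁴; at distance d the flux is S = σT_*⁴(R_*/d)².
S = 5.67×10⁻⁸·(3260)⁴·(1.03×10⁸/1.42×10¹⁰)² = 336.9 W/m².
For an isothermal sphere T⁴ = (1−a)S/(4σ) = 9.805×10⁸ K⁴.

T ≈ 177 K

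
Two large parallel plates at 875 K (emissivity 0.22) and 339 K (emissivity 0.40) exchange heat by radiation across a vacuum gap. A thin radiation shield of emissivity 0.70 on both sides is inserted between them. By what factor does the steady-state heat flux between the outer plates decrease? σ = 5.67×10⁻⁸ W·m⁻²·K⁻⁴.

Without shield: q₀ = σΔ(T⁴)/(1/ε₁+1/ε₂−1) with denominator 6.045.
With shield the two gaps are in series; the resistances add: (1/ε₁+1/ε_s−1)+(1/ε_s+1/ε₂−1) = 4.974+2.929 = 7.903.
Heat-flux ratio q₀/q = 7.903/6.045.

factor ≈ 1.31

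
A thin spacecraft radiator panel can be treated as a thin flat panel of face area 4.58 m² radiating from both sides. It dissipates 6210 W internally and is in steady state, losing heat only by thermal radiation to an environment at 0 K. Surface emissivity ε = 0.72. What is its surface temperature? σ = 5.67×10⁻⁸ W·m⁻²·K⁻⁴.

Steady state: internal power = radiated power, P = εσA T⁴.
Radiating area A = 2·4.58 = 9.160 m².
T⁴ = P/(εσA) = 6210/(0.72·5.67×10⁻⁸·9.160) = 1.661×10¹⁰ K⁴.
T = (1.661×10¹⁰)^(1/4).

T ≈ 359 K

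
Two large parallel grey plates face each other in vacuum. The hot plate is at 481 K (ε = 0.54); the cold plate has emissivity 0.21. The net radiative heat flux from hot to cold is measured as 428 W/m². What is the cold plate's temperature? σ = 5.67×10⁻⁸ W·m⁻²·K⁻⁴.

q = σ(T₁⁴ − T₂⁴)/(1/ε₁ + 1/ε₂ − 1); denominator = 5.614.
T₂⁴ = T₁⁴ − q·(1/ε₁+1/ε₂−1)/σ = 5.353×10¹⁰ − 428·5.614/5.67×10⁻⁸
    = 1.115×10¹⁰ K⁴.

T₂ ≈ 325 K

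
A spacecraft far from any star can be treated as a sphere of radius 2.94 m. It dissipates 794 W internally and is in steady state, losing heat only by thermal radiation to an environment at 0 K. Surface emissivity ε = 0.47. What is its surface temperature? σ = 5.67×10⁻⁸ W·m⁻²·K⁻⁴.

T ≈ 129 K

Steady state: internal power = radiated power, P = εσA T⁴.
Radiating area A = 4πr² = 108.6 m².
T⁴ = P/(εσA) = 794/(0.47·5.67×10⁻⁸·108.6) = 2.743×10⁸ K⁴.
T = (2.743×10⁸)^(1/4).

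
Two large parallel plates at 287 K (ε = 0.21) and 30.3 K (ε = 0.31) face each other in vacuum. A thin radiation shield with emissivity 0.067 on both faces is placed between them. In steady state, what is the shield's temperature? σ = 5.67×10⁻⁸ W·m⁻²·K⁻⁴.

In steady state the net flux on the hot side equals that on the cold side.
σ(T₁⁴−T_s⁴)/D₁ = σ(T_s⁴−T₂⁴)/D₂, with D₁ = 1/ε₁+1/ε_s−1 = 18.69, D₂ = 1/ε_s+1/ε₂−1 = 17.15.
Solve for T_s⁴: T_s⁴ = (D₂·T₁⁴ + D₁·T₂⁴)/(D₁+D₂) = 3.247×10⁹ K⁴.

T_s ≈ 239 K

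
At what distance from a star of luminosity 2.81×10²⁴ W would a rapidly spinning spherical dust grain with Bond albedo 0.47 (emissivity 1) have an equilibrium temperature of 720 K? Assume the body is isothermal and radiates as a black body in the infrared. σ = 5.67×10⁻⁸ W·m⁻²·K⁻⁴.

For an isothermal black-emitting sphere, (1−a)S·πr² = σ·4πr²·T⁴ ⇒ S = 4σT⁴/(1−a).
S = 4·5.67×10⁻⁸·(720)⁴/0.530 = 1.150×10⁵ W/m².
Flux falls as S = L/(4πd²), so d = √(L/(4πS)) = √(2.81×10²⁴/(4π·1.150×10⁵)).

d ≈ 1.39×10⁹ m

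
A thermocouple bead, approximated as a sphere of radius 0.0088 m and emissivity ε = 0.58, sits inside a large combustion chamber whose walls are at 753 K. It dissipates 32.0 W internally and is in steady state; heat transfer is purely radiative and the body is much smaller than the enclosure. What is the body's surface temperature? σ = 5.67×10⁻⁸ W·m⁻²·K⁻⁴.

T ≈ 1070 K

For a small grey body in a large enclosure, net radiated power = εσA(T⁴ − T_w⁴).
Steady state: P = εσA(T⁴ − T_w⁴) with A = 4πr² = 9.731×10⁻⁴ m².
T⁴ = P/(εσA) + T_w⁴ = 32.0/(0.58·5.67×10⁻⁸·9.731×10⁻⁴) + (753)⁴
    = 9.999×10¹¹ + 3.215×10¹¹ = 1.321×10¹² K⁴.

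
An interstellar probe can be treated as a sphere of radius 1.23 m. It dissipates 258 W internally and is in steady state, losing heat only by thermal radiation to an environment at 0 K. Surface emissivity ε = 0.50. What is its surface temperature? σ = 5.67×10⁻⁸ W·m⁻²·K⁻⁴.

Steady state: internal power = radiated power, P = εσA T⁴.
Radiating area A = 4πr² = 19.01 m².
T⁴ = P/(εσA) = 258/(0.50·5.67×10⁻⁸·19.01) = 4.787×10⁸ K⁴.
T = (4.787×10⁸)^(1/4).

T ≈ 148 K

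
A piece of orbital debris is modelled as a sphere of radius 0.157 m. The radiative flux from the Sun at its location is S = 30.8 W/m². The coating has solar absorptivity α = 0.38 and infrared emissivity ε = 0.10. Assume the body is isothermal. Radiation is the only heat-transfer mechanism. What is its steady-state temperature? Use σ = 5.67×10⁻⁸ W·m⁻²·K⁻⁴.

At equilibrium, absorbed power = emitted power.
Absorbing cross-section = πr² = 0.07744 m²; emitting surface = 4πr² = 0.3097 m² (ratio 4).
αS·A_cross = εσ·A_surf·T⁴  ⇒  T⁴ = αS/(ε·4σ).
T⁴ = 0.380·30.8/(0.10·4·5.67×10⁻⁸) = 5.160×10⁸ K⁴.
T = (5.160×10⁸)^(1/4).

T ≈ 151 K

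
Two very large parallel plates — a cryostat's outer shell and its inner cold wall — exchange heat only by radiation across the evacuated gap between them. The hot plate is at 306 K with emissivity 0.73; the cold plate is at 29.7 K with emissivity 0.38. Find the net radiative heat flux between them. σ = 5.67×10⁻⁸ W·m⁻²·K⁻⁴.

q ≈ 166 W/m²

For two infinite grey parallel plates, q = σ(T₁⁴ − T₂⁴)/(1/ε₁ + 1/ε₂ − 1).
T₁⁴ − T₂⁴ = 8.768×10⁹ − 7.781×10⁵ = 8.767×10⁹ K⁴.
1/ε₁ + 1/ε₂ − 1 = 1.370 + 2.632 − 1 = 3.001.
q = 5.67×10⁻⁸ × 8.767×10⁹ / 3.001.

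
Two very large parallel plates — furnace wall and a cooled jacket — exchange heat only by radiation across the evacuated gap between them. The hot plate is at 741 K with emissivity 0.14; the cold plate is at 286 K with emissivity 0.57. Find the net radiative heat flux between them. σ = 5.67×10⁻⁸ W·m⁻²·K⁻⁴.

q ≈ 2120 W/m²

For two infinite grey parallel plates, q = σ(T₁⁴ − T₂⁴)/(1/ε₁ + 1/ε₂ − 1).
T₁⁴ − T₂⁴ = 3.015×10¹¹ − 6.691×10⁹ = 2.948×10¹¹ K⁴.
1/ε₁ + 1/ε₂ − 1 = 7.143 + 1.754 − 1 = 7.897.
q = 5.67×10⁻⁸ × 2.948×10¹¹ / 7.897.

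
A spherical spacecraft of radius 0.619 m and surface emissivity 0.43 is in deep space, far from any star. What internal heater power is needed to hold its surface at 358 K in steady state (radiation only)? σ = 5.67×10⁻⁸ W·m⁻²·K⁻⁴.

P ≈ 1930 W

P = εσ·4πr²·T⁴.
4πr² = 4.815 m²; T⁴ = 1.643×10¹⁰ K⁴.
P = 0.43·5.67×10⁻⁸·4.815·1.643×10¹⁰.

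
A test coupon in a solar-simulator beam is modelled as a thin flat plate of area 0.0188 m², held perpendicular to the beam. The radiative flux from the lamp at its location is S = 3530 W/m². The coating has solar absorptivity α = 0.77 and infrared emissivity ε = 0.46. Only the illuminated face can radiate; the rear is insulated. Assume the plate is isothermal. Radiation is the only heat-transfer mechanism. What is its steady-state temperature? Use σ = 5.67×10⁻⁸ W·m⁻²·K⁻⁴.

At equilibrium, absorbed power = emitted power.
Absorbing cross-section = A = 0.01880 m²; emitting surface = A = 0.01880 m² (ratio 1).
αS·A_cross = εσ·A_surf·T⁴  ⇒  T⁴ = αS/(ε·1σ).
T⁴ = 0.770·3530/(0.46·1·5.67×10⁻⁸) = 1.042×10¹¹ K⁴.
T = (1.042×10¹¹)^(1/4).

T ≈ 568 K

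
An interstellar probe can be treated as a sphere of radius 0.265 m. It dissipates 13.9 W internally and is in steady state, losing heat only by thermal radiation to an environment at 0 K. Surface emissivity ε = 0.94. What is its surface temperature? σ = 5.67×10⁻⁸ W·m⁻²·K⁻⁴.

Steady state: internal power = radiated power, P = εσA T⁴.
Radiating area A = 4πr² = 0.8825 m².
T⁴ = P/(εσA) = 13.9/(0.94·5.67×10⁻⁸·0.8825) = 2.955×10⁸ K⁴.
T = (2.955×10⁸)^(1/4).

T ≈ 131 K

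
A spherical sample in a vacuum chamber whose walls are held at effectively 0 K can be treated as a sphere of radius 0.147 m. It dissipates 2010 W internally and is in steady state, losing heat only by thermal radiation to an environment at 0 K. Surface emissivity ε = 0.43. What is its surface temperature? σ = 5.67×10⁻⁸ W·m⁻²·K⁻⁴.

Steady state: internal power = radiated power, P = εσA T⁴.
Radiating area A = 4πr² = 0.2715 m².
T⁴ = P/(εσA) = 2010/(0.43·5.67×10⁻⁸·0.2715) = 3.036×10¹¹ K⁴.
T = (3.036×10¹¹)^(1/4).

T ≈ 742 K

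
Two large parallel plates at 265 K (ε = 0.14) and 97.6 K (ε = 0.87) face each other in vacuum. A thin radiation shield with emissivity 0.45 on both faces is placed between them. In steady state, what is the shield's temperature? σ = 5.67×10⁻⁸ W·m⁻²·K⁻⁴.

T_s ≈ 185 K

In steady state the net flux on the hot side equals that on the cold side.
σ(T₁⁴−T_s⁴)/D₁ = σ(T_s⁴−T₂⁴)/D₂, with D₁ = 1/ε₁+1/ε_s−1 = 8.365, D₂ = 1/ε_s+1/ε₂−1 = 2.372.
Solve for T_s⁴: T_s⁴ = (D₂·T₁⁴ + D₁·T₂⁴)/(D₁+D₂) = 1.160×10⁹ K⁴.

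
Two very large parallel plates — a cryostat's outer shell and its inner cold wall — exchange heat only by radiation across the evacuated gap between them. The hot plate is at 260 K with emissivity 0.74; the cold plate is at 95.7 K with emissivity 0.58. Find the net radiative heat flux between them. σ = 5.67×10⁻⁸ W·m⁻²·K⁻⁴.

For two infinite grey parallel plates, q = σ(T₁⁴ − T₂⁴)/(1/ε₁ + 1/ε₂ − 1).
T₁⁴ − T₂⁴ = 4.570×10⁹ − 8.388×10⁷ = 4.486×10⁹ K⁴.
1/ε₁ + 1/ε₂ − 1 = 1.351 + 1.724 − 1 = 2.075.
q = 5.67×10⁻⁸ × 4.486×10⁹ / 2.075.

q ≈ 123 W/m²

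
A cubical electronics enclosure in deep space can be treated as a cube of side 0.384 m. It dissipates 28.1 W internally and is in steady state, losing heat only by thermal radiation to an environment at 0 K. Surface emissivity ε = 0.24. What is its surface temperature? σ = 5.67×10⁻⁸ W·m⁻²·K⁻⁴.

Steady state: internal power = radiated power, P = εσA T⁴.
Radiating area A = 6L² = 0.8847 m².
T⁴ = P/(εσA) = 28.1/(0.24·5.67×10⁻⁸·0.8847) = 2.334×10⁹ K⁴.
T = (2.334×10⁹)^(1/4).

T ≈ 220 K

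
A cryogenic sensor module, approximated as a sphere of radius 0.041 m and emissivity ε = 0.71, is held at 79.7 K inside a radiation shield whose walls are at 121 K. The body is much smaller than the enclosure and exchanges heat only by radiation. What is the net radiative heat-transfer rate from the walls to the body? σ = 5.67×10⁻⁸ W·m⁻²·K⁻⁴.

For a small grey body in a large enclosure: P_net = εσA(T_body⁴ − T_wall⁴).
A = 4πr² = 0.02112 m²; T_body⁴ − T_wall⁴ = 4.035×10⁷ − 2.144×10⁸ = -1.740×10⁸ K⁴.
|P_net| = 0.71·5.67×10⁻⁸·0.02112·1.740×10⁸.

P_net ≈ 0.148 W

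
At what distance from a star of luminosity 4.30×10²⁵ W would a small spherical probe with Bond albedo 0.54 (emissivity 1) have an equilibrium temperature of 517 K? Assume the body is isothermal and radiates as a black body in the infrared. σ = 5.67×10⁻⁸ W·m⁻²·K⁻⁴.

d ≈ 9.86×10⁹ m

For an isothermal black-emitting sphere, (1−a)S·πr² = σ·4πr²·T⁴ ⇒ S = 4σT⁴/(1−a).
S = 4·5.67×10⁻⁸·(517)⁴/0.460 = 35220 W/m².
Flux falls as S = L/(4πd²), so d = √(L/(4πS)) = √(4.30×10²⁵/(4π·35220)).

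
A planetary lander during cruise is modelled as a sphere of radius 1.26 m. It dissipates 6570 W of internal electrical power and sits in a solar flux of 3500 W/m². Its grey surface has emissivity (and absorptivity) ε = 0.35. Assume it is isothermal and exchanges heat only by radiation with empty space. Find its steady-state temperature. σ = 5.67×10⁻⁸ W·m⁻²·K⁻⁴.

T ≈ 423 K

At steady state, absorbed solar power + internal power = radiated power.
Absorbed: α·S·A_cross = 0.35·3500·4.988 = 6110 W (cross-section πr²).
Total input = 6110 + 6570 = 12680 W.
Radiated: εσ·A_surf·T⁴ with A_surf = 4πr² = 19.95 m².
T⁴ = 12680/(0.35·5.67×10⁻⁸·19.95) = 3.203×10¹⁰ K⁴.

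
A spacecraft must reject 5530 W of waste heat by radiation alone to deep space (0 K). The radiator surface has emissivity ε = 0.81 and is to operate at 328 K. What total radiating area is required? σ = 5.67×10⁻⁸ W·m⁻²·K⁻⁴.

A ≈ 10.4 m²

P = εσA T⁴ ⇒ A = P/(εσT⁴).
T⁴ = 1.157×10¹⁰ K⁴.
A = 5530/(0.81 × 5.67×10⁻⁸ × 1.157×10¹⁰).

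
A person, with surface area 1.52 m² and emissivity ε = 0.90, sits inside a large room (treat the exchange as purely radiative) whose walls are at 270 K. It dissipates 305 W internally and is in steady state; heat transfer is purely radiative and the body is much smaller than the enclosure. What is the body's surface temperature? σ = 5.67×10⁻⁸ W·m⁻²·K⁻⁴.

For a small grey body in a large enclosure, net radiated power = εσA(T⁴ − T_w⁴).
Steady state: P = εσA(T⁴ − T_w⁴) with A = 1.52 m².
T⁴ = P/(εσA) + T_w⁴ = 305/(0.90·5.67×10⁻⁸·1.520) + (270)⁴
    = 3.932×10⁹ + 5.314×10⁹ = 9.247×10⁹ K⁴.

T ≈ 310 K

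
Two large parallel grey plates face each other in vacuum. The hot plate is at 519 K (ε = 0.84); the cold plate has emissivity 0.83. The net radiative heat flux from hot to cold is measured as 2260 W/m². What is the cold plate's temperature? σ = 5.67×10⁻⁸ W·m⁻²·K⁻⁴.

T₂ ≈ 361 K

q = σ(T₁⁴ − T₂⁴)/(1/ε₁ + 1/ε₂ − 1); denominator = 1.395.
T₂⁴ = T₁⁴ − q·(1/ε₁+1/ε₂−1)/σ = 7.256×10¹⁰ − 2260·1.395/5.67×10⁻⁸
    = 1.694×10¹⁰ K⁴.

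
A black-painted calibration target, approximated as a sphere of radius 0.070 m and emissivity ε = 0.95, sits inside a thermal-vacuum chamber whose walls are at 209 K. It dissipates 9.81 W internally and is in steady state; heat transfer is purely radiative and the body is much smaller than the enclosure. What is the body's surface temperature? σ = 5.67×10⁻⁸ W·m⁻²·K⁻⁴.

For a small grey body in a large enclosure, net radiated power = εσA(T⁴ − T_w⁴).
Steady state: P = εσA(T⁴ − T_w⁴) with A = 4πr² = 0.06158 m².
T⁴ = P/(εσA) + T_w⁴ = 9.81/(0.95·5.67×10⁻⁸·0.06158) + (209)⁴
    = 2.958×10⁹ + 1.908×10⁹ = 4.866×10⁹ K⁴.

T ≈ 264 K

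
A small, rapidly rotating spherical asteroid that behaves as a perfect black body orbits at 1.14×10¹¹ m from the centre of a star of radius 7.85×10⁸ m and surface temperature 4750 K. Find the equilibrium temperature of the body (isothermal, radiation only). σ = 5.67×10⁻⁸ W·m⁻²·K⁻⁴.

T ≈ 279 K

The star's surface emits σT_*⁴; at distance d the flux is S = σT_*⁴(R_*/d)².
S = 5.67×10⁻⁸·(4750)⁴·(7.85×10⁸/1.14×10¹¹)² = 1369 W/m².
For an isothermal sphere T⁴ = (1−a)S/(4σ) = 6.035×10⁹ K⁴.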